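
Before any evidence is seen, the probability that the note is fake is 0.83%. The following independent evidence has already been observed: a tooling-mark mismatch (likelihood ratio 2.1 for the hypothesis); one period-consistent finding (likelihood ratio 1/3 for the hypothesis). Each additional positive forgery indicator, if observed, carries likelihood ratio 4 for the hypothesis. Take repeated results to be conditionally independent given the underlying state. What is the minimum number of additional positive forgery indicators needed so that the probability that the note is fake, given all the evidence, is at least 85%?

5

Prior odds = 0.0083/0.9917 = 83/9917.
Combined Bayes factor of the evidence already in hand = 2.1 × (1/3) = 0.7.
Odds after that evidence = (83/9917) × 0.7 = 581/99170.
Target odds = 0.85/0.15 = 17/3.
Need 4ⁿ ≥ 17/3 ÷ (581/99170) = 1685890/1743.
4⁴ = 256 falls short of 1685890/1743 but 4⁵ = 1024 reaches it, so n = 5.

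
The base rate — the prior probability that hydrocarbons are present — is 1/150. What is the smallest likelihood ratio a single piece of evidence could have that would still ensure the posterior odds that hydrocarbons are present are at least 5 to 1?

Prior odds = (1/150)/(149/150) = 1/149.
Target odds = 5.
Required Bayes factor = 5 ÷ (1/149) = 745.

745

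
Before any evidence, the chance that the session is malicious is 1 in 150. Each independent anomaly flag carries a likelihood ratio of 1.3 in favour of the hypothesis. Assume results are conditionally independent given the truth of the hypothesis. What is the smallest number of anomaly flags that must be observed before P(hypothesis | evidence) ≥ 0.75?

24

Prior odds: (1/150) ÷ (149/150) = 1/149.
Likelihood ratio per anomaly flag = 1.3.
Target posterior odds = 0.75/0.25 = 3.
Need (1/149) × 1.3ⁿ ≥ 3, i.e. 1.3ⁿ ≥ 447.
1.3²³ ≈417.539 falls short of 447 but 1.3²⁴ ≈542.801 reaches it, so n = 24.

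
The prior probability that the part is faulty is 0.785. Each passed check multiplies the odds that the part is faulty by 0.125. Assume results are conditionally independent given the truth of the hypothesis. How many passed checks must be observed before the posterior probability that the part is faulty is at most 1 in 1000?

Prior odds: 0.785 ÷ 0.215 = 157/43.
Likelihood ratio per passed check = 0.125.
Target posterior odds = 0.001/0.999 = 1/999.
Require 0.125ⁿ ≤ 1/999 ÷ (157/43) = 43/156843.
0.125³ = 0.001953125 is still above 43/156843 but 0.125⁴ = 1/4096 is at or below it, so n = 4.

4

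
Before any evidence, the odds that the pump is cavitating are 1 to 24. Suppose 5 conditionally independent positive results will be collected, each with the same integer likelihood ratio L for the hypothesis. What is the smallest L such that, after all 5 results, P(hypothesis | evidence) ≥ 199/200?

6

Prior odds = 1/24.
Target odds = 0.995/0.005 = 199.
Need L⁵ ≥ 199 ÷ (1/24) = 4776.
5⁵ = 3125 < 4776 ≤ 7776 = 6⁵, so L = 6.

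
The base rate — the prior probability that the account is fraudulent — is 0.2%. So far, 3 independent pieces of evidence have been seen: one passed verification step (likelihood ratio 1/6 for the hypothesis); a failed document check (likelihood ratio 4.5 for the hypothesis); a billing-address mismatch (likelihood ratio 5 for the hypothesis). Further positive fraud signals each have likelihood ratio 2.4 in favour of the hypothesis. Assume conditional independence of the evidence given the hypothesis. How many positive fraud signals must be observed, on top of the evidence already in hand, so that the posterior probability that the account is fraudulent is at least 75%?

Prior odds = 0.002/0.998 = 1/499.
Combined Bayes factor of the evidence already in hand = (1/6) × 4.5 × 5 = 3.75.
Odds after that evidence = (1/499) × 3.75 = 15/1996.
Target odds = 0.75/0.25 = 3.
Need 2.4ⁿ ≥ 3 ÷ (15/1996) = 399.2.
2.4⁶ = 2985984/15625 falls short of 399.2 but 2.4⁷ = 35831808/78125 reaches it, so n = 7.

7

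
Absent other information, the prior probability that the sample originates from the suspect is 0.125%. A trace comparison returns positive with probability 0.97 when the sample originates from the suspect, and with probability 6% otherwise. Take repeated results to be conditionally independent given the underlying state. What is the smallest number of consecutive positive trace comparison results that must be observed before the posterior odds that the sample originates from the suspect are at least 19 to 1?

4

Prior odds: 0.00125 ÷ 0.99875 = 1/799.
Likelihood ratio of a positive result = 0.97/0.06 = 97/6.
Target odds = 19.
Need (1/799) × (97/6)ⁿ ≥ 19, i.e. (97/6)ⁿ ≥ 15181.
(97/6)³ = 912673/216 falls short of 15181 but (97/6)⁴ = 88529281/1296 reaches it, so n = 4.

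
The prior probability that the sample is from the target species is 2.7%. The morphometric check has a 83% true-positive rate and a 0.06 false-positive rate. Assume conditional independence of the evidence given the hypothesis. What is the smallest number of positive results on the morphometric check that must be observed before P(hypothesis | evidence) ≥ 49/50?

3

Prior odds: 0.027 ÷ 0.973 = 27/973.
Likelihood ratio of a positive result = 0.83/0.06 = 83/6.
Target posterior odds = 0.98/0.02 = 49.
Require (83/6)ⁿ ≥ 49 ÷ (27/973) = 47677/27.
(83/6)² = 6889/36 falls short of 47677/27 but (83/6)³ = 571787/216 reaches it, so n = 3.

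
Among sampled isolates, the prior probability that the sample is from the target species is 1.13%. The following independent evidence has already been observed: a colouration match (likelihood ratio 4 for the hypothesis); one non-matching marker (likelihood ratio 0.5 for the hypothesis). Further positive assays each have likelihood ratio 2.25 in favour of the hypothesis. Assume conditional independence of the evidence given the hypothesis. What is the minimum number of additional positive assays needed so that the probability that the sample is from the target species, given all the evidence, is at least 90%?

8

Prior odds = 0.0113/0.9887 = 113/9887.
Combined Bayes factor of the evidence already in hand = 4 × 0.5 = 2.
Odds after that evidence = (113/9887) × 2 = 226/9887.
Target odds = 0.9/0.1 = 9.
Need 2.25ⁿ ≥ 9 ÷ (226/9887) = 88983/226.
2.25⁷ = 4782969/16384 falls short of 88983/226 but 2.25⁸ = 43046721/65536 reaches it, so n = 8.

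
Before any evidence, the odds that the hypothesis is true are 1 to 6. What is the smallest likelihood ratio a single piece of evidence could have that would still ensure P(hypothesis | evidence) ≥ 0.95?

Prior odds = 1/6.
Target odds = 0.95/0.05 = 19.
Required Bayes factor = 19 ÷ (1/6) = 114.

114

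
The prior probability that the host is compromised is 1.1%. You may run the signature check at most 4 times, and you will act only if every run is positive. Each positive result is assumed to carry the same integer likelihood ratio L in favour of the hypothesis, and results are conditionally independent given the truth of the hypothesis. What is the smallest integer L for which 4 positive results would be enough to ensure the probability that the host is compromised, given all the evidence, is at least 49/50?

9

Prior odds = 0.011/0.989 = 11/989.
Target odds = 0.98/0.02 = 49.
Need L⁴ ≥ 49 ÷ (11/989) = 48461/11.
8⁴ = 4096 < 48461/11 ≤ 6561 = 9⁴, so L = 9.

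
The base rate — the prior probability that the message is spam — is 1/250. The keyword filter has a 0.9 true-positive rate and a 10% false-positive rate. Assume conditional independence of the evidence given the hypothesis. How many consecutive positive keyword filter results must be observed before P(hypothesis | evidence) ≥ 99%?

5

Prior odds: 0.004 ÷ 0.996 = 1/249.
Likelihood ratio of a positive result = 0.9/0.1 = 9.
Target odds: 0.99 ÷ 0.01 = 99.
Require 9ⁿ ≥ 99 ÷ (1/249) = 24651.
9⁴ = 6561 falls short of 24651 but 9⁵ = 59049 reaches it, so n = 5.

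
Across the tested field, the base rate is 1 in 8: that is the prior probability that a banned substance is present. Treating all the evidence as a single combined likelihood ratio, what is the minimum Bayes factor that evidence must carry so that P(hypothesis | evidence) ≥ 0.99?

Prior odds = 0.125/0.875 = 1/7.
Target odds = 0.99/0.01 = 99.
Required Bayes factor = 99 ÷ (1/7) = 693.

693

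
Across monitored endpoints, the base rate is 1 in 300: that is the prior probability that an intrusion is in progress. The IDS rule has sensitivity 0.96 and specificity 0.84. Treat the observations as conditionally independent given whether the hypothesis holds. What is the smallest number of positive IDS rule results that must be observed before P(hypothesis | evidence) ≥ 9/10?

5

Prior odds: (1/300) ÷ (299/300) = 1/299.
False-positive rate = 1 − 0.84 = 0.16; likelihood ratio of a positive = 0.96/0.16 = 6.
Target posterior odds = 0.9/0.1 = 9.
Require 6ⁿ ≥ 9 ÷ (1/299) = 2691.
6⁴ = 1296 falls short of 2691 but 6⁵ = 7776 reaches it, so n = 5.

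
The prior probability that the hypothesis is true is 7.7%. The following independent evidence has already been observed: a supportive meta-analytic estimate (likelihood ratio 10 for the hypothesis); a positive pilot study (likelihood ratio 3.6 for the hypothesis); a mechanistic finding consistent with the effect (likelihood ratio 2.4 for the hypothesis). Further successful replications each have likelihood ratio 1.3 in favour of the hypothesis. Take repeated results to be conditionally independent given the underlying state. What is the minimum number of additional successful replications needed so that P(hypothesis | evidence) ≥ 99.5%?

13

Prior odds = 0.077/0.923 = 77/923.
Combined Bayes factor of the evidence already in hand = 10 × 3.6 × 2.4 = 86.4.
Odds after that evidence = (77/923) × 86.4 = 33264/4615.
Target odds = 0.995/0.005 = 199.
Need 1.3ⁿ ≥ 199 ÷ (33264/4615) = 918385/33264.
1.3¹² ≈23.2981 falls short of 918385/33264 but 1.3¹³ ≈30.2875 reaches it, so n = 13.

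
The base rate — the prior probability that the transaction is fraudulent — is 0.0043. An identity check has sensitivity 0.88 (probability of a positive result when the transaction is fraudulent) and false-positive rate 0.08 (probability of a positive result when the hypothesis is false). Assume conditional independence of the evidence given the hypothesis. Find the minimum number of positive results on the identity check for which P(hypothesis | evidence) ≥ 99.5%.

Prior odds: 0.0043 ÷ 0.9957 = 43/9957.
Likelihood ratio of a positive result = 0.88/0.08 = 11.
Target posterior odds = 0.995/0.005 = 199.
Need (43/9957) × 11ⁿ ≥ 199, i.e. 11ⁿ ≥ 1981443/43.
11⁴ = 14641 falls short of 1981443/43 but 11⁵ = 161051 reaches it, so n = 5.

5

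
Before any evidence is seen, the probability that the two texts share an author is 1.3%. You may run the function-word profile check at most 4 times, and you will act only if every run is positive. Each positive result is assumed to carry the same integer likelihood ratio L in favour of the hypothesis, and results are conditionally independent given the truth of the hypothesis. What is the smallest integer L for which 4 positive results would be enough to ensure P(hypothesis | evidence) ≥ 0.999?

17

Prior odds = 0.013/0.987 = 13/987.
Target odds = 0.999/0.001 = 999.
Need L⁴ ≥ 999 ÷ (13/987) = 986013/13.
16⁴ = 65536 < 986013/13 ≤ 83521 = 17⁴, so L = 17.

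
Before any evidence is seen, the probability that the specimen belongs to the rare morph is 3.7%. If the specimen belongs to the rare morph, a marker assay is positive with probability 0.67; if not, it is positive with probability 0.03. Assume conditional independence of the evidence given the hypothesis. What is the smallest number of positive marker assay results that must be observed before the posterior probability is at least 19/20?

2

Prior odds = 0.037/0.963 = 37/963.
Likelihood ratio of a positive = 0.67/0.03 = 67/3.
Target odds: 0.95 ÷ 0.05 = 19.
Require (67/3)ⁿ ≥ 19 ÷ (37/963) = 18297/37.
(67/3)¹ = 67/3 falls short of 18297/37 but (67/3)² = 4489/9 reaches it, so n = 2.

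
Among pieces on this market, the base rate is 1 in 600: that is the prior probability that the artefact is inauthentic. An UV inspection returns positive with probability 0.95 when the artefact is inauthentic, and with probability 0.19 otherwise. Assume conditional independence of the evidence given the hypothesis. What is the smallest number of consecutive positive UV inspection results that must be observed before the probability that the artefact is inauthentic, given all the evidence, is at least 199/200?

8

Prior odds: (1/600) ÷ (599/600) = 1/599.
Likelihood ratio of a positive result = 0.95/0.19 = 5.
Target odds: 0.995 ÷ 0.005 = 199.
Require 5ⁿ ≥ 199 ÷ (1/599) = 119201.
5⁷ = 78125 falls short of 119201 but 5⁸ = 390625 reaches it, so n = 8.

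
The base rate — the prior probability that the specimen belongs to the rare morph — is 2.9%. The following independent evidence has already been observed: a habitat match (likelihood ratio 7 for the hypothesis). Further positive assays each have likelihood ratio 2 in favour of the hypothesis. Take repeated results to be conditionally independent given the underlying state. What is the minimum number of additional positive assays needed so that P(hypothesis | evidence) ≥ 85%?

5

Prior odds = 0.029/0.971 = 29/971.
Bayes factor of the evidence already in hand = 7.
Odds after that evidence = (29/971) × 7 = 203/971.
Target odds = 0.85/0.15 = 17/3.
Need 2ⁿ ≥ 17/3 ÷ (203/971) = 16507/609.
2⁴ = 16 falls short of 16507/609 but 2⁵ = 32 reaches it, so n = 5.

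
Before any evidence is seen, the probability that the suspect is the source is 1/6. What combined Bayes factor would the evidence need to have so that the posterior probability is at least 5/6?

Prior odds = (1/6)/(5/6) = 0.2.
Target odds = (5/6)/(1/6) = 5.
Required Bayes factor = 5 ÷ 0.2 = 25.

25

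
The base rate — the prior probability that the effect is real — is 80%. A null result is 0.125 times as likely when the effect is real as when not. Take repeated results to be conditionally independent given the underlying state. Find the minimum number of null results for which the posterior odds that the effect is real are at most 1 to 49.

Prior odds: 0.8 ÷ 0.2 = 4.
Likelihood ratio per null result = 0.125.
Target odds = 1/49.
Require 0.125ⁿ ≤ 1/49 ÷ 4 = 1/196.
0.125² = 0.015625 is still above 1/196 but 0.125³ = 0.001953125 is at or below it, so n = 3.

3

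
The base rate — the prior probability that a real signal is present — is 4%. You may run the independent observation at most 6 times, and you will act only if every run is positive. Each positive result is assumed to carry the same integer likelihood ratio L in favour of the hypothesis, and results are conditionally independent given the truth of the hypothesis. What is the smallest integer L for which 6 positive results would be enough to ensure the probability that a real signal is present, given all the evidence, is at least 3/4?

3

Prior odds = 0.04/0.96 = 1/24.
Target odds = 0.75/0.25 = 3.
Need L⁶ ≥ 3 ÷ (1/24) = 72.
2⁶ = 64 < 72 ≤ 729 = 3⁶, so L = 3.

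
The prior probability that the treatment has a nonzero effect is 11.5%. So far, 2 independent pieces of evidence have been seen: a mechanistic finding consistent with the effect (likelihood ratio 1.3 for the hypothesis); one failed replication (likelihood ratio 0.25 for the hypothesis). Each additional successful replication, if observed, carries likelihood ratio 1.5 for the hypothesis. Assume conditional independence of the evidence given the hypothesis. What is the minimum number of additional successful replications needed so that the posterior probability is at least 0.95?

16

Prior odds = 0.115/0.885 = 23/177.
Combined Bayes factor of the evidence already in hand = 1.3 × 0.25 = 0.325.
Odds after that evidence = (23/177) × 0.325 = 299/7080.
Target odds = 0.95/0.05 = 19.
Need 1.5ⁿ ≥ 19 ÷ (299/7080) = 134520/299.
1.5¹⁵ = 14348907/32768 falls short of 134520/299 but 1.5¹⁶ = 43046721/65536 reaches it, so n = 16.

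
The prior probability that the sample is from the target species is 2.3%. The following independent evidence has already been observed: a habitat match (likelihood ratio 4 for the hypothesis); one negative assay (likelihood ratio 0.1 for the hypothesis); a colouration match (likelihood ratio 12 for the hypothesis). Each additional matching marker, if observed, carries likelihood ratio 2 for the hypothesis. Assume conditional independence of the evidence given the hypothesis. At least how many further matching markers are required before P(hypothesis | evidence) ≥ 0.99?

Prior odds = 0.023/0.977 = 23/977.
Combined Bayes factor of the evidence already in hand = 4 × 0.1 × 12 = 4.8.
Odds after that evidence = (23/977) × 4.8 = 552/4885.
Target odds = 0.99/0.01 = 99.
Need 2ⁿ ≥ 99 ÷ (552/4885) = 161205/184.
2⁹ = 512 falls short of 161205/184 but 2¹⁰ = 1024 reaches it, so n = 10.

10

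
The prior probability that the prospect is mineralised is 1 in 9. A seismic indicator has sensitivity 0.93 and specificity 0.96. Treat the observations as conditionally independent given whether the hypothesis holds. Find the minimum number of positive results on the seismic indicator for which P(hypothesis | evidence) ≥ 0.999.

3

Prior odds = (1/9)/(8/9) = 0.125.
False-positive rate = 1 − 0.96 = 0.04; likelihood ratio of a positive = 0.93/0.04 = 23.25.
Target posterior odds = 0.999/0.001 = 999.
Need 0.125 × 23.25ⁿ ≥ 999, i.e. 23.25ⁿ ≥ 7992.
23.25² = 540.5625 falls short of 7992 but 23.25³ = 804357/64 reaches it, so n = 3.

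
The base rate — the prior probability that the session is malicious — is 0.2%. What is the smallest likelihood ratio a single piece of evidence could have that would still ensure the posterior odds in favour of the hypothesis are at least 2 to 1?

Prior odds = 0.002/0.998 = 1/499.
Target odds = 2.
Required Bayes factor = 2 ÷ (1/499) = 998.

998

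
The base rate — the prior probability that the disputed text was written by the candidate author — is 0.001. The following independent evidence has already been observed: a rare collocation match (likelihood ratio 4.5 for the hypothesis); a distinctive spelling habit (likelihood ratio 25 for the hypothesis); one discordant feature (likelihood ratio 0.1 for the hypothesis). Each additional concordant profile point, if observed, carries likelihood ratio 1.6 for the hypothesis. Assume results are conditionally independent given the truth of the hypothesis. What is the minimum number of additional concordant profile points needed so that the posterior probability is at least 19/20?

16

Prior odds = 0.001/0.999 = 1/999.
Combined Bayes factor of the evidence already in hand = 4.5 × 25 × 0.1 = 11.25.
Odds after that evidence = (1/999) × 11.25 = 5/444.
Target odds = 0.95/0.05 = 19.
Need 1.6ⁿ ≥ 19 ÷ (5/444) = 1687.2.
1.6¹⁵ ≈1152.92 falls short of 1687.2 but 1.6¹⁶ ≈1844.67 reaches it, so n = 16.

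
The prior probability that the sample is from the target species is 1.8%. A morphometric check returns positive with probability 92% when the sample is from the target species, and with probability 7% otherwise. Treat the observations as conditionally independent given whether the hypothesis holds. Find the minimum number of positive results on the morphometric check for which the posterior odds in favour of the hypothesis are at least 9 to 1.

3

Prior odds: 0.018 ÷ 0.982 = 9/491.
Likelihood ratio of a positive result = 0.92/0.07 = 92/7.
Target odds = 9.
Require (92/7)ⁿ ≥ 9 ÷ (9/491) = 491.
(92/7)² = 8464/49 falls short of 491 but (92/7)³ = 778688/343 reaches it, so n = 3.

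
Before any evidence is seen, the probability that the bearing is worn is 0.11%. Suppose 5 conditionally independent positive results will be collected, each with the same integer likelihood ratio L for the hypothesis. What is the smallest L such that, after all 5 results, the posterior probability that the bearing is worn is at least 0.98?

9

Prior odds = 0.0011/0.9989 = 11/9989.
Target odds = 0.98/0.02 = 49.
Need L⁵ ≥ 49 ÷ (11/9989) = 489461/11.
8⁵ = 32768 < 489461/11 ≤ 59049 = 9⁵, so L = 9.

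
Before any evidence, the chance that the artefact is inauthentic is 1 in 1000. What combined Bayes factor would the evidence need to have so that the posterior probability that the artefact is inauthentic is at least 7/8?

Prior odds = 0.001/0.999 = 1/999.
Target odds = 0.875/0.125 = 7.
Required Bayes factor = 7 ÷ (1/999) = 6993.

6993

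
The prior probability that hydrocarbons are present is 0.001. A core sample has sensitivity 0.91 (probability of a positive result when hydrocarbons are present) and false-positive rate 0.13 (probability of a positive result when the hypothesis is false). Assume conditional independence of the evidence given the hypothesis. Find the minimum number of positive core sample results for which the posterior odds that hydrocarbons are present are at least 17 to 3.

5

Prior odds: 0.001 ÷ 0.999 = 1/999.
Likelihood ratio of a positive result = 0.91/0.13 = 7.
Target odds = 17/3.
Need (1/999) × 7ⁿ ≥ 17/3, i.e. 7ⁿ ≥ 5661.
7⁴ = 2401 falls short of 5661 but 7⁵ = 16807 reaches it, so n = 5.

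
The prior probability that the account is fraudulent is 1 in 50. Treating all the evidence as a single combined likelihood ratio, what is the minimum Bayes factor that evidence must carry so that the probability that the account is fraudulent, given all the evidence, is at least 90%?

441

Prior odds = 0.02/0.98 = 1/49.
Target odds = 0.9/0.1 = 9.
Required Bayes factor = 9 ÷ (1/49) = 441.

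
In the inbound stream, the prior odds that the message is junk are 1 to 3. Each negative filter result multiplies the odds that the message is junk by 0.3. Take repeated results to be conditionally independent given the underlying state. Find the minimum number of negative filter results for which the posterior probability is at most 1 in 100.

3

Prior odds = 1/3.
Likelihood ratio per negative filter result = 0.3.
Target posterior odds = 0.01/0.99 = 1/99.
Need (1/3) × 0.3ⁿ ≤ 1/99, i.e. 0.3ⁿ ≤ 1/33.
0.3² = 0.09 is still above 1/33 but 0.3³ = 0.027 is at or below it, so n = 3.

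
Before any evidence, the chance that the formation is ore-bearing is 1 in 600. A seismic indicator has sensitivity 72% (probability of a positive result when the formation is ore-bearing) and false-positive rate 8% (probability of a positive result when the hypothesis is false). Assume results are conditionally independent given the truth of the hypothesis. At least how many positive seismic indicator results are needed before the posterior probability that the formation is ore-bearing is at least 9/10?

4

Prior odds = (1/600)/(599/600) = 1/599.
Likelihood ratio of a positive result = 0.72/0.08 = 9.
Target odds: 0.9 ÷ 0.1 = 9.
Require 9ⁿ ≥ 9 ÷ (1/599) = 5391.
9³ = 729 falls short of 5391 but 9⁴ = 6561 reaches it, so n = 4.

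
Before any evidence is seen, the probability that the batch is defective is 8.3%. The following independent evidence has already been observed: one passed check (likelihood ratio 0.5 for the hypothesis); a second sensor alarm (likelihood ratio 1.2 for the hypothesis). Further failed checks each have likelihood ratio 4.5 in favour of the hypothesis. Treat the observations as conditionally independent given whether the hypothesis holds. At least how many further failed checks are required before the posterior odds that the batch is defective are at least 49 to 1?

Prior odds = 0.083/0.917 = 83/917.
Combined Bayes factor of the evidence already in hand = 0.5 × 1.2 = 0.6.
Odds after that evidence = (83/917) × 0.6 = 249/4585.
Target odds = 49.
Need 4.5ⁿ ≥ 49 ÷ (249/4585) = 224665/249.
4.5⁴ = 410.0625 falls short of 224665/249 but 4.5⁵ = 1845.28125 reaches it, so n = 5.

5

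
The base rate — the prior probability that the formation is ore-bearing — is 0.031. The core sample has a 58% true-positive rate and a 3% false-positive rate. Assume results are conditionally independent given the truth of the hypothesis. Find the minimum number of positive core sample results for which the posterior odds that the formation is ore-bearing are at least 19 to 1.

3

Prior odds = 0.031/0.969 = 31/969.
Likelihood ratio of a positive result = 0.58/0.03 = 58/3.
Target odds = 19.
Require (58/3)ⁿ ≥ 19 ÷ (31/969) = 18411/31.
(58/3)² = 3364/9 falls short of 18411/31 but (58/3)³ = 195112/27 reaches it, so n = 3.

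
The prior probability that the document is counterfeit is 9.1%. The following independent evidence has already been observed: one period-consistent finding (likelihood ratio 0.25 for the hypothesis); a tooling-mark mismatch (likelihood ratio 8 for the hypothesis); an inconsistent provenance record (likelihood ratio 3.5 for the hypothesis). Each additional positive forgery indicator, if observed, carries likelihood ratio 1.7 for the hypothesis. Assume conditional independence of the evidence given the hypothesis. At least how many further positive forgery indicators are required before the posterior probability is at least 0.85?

4

Prior odds = 0.091/0.909 = 91/909.
Combined Bayes factor of the evidence already in hand = 0.25 × 8 × 3.5 = 7.
Odds after that evidence = (91/909) × 7 = 637/909.
Target odds = 0.85/0.15 = 17/3.
Need 1.7ⁿ ≥ 17/3 ÷ (637/909) = 5151/637.
1.7³ = 4.913 falls short of 5151/637 but 1.7⁴ = 8.3521 reaches it, so n = 4.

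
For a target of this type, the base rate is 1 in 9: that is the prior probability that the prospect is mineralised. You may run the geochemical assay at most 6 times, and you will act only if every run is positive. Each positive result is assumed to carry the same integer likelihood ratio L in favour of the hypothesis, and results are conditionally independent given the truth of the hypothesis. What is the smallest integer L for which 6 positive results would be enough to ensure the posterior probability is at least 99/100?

4

Prior odds = (1/9)/(8/9) = 0.125.
Target odds = 0.99/0.01 = 99.
Need L⁶ ≥ 99 ÷ 0.125 = 792.
3⁶ = 729 < 792 ≤ 4096 = 4⁶, so L = 4.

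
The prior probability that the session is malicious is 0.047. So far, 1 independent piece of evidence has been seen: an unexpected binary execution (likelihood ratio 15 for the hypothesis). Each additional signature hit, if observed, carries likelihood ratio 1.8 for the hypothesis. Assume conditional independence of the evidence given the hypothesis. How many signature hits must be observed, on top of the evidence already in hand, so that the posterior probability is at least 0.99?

9

Prior odds = 0.047/0.953 = 47/953.
Bayes factor of the evidence already in hand = 15.
Odds after that evidence = (47/953) × 15 = 705/953.
Target odds = 0.99/0.01 = 99.
Need 1.8ⁿ ≥ 99 ÷ (705/953) = 31449/235.
1.8⁸ = 43046721/390625 falls short of 31449/235 but 1.8⁹ = 387420489/1953125 reaches it, so n = 9.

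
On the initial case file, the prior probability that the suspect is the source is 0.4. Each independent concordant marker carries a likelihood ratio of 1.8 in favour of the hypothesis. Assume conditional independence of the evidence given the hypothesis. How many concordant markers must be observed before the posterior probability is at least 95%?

Prior odds = 0.4/0.6 = 2/3.
Likelihood ratio per concordant marker = 1.8.
Target odds: 0.95 ÷ 0.05 = 19.
Require 1.8ⁿ ≥ 19 ÷ (2/3) = 28.5.
1.8⁵ = 18.89568 falls short of 28.5 but 1.8⁶ = 531441/15625 reaches it, so n = 6.

6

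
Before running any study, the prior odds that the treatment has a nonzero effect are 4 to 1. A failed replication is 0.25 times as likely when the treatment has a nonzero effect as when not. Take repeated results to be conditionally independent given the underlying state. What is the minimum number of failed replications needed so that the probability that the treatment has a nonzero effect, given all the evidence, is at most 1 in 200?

5

Prior odds = 4.
Likelihood ratio per failed replication = 0.25.
Target posterior odds = 0.005/0.995 = 1/199.
Need 4 × 0.25ⁿ ≤ 1/199, i.e. 0.25ⁿ ≤ 1/796.
0.25⁴ = 0.00390625 is still above 1/796 but 0.25⁵ = 1/1024 is at or below it, so n = 5.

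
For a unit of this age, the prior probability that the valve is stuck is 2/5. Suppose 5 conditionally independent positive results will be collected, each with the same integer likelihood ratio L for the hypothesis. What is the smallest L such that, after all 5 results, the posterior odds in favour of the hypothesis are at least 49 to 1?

Prior odds = 0.4/0.6 = 2/3.
Target odds = 49.
Need L⁵ ≥ 49 ÷ (2/3) = 73.5.
2⁵ = 32 < 73.5 ≤ 243 = 3⁵, so L = 3.

3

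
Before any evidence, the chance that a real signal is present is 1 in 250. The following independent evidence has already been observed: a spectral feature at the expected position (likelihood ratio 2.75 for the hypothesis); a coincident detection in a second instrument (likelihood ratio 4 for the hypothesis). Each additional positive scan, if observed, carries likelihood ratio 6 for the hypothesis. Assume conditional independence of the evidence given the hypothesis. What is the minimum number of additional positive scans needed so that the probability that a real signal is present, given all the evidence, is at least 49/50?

4

Prior odds = 0.004/0.996 = 1/249.
Combined Bayes factor of the evidence already in hand = 2.75 × 4 = 11.
Odds after that evidence = (1/249) × 11 = 11/249.
Target odds = 0.98/0.02 = 49.
Need 6ⁿ ≥ 49 ÷ (11/249) = 12201/11.
6³ = 216 falls short of 12201/11 but 6⁴ = 1296 reaches it, so n = 4.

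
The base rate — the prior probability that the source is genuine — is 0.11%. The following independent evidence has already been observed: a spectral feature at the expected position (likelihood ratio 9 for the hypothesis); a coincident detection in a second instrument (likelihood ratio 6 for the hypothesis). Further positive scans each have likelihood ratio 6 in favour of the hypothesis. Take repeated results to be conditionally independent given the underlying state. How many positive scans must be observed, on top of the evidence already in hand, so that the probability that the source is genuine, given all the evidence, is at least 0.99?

5

Prior odds = 0.0011/0.9989 = 11/9989.
Combined Bayes factor of the evidence already in hand = 9 × 6 = 54.
Odds after that evidence = (11/9989) × 54 = 594/9989.
Target odds = 0.99/0.01 = 99.
Need 6ⁿ ≥ 99 ÷ (594/9989) = 9989/6.
6⁴ = 1296 falls short of 9989/6 but 6⁵ = 7776 reaches it, so n = 5.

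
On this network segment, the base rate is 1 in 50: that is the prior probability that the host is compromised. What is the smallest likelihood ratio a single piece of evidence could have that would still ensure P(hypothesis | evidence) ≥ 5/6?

245

Prior odds = 0.02/0.98 = 1/49.
Target odds = (5/6)/(1/6) = 5.
Required Bayes factor = 5 ÷ (1/49) = 245.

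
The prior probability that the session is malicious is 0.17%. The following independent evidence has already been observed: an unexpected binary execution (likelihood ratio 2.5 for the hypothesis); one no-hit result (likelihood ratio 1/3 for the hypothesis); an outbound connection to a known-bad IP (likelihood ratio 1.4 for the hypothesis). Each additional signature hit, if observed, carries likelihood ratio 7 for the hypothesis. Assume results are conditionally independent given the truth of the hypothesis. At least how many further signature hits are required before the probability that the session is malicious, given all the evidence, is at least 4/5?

4

Prior odds = 0.0017/0.9983 = 17/9983.
Combined Bayes factor of the evidence already in hand = 2.5 × (1/3) × 1.4 = 7/6.
Odds after that evidence = (17/9983) × 7/6 = 119/59898.
Target odds = 0.8/0.2 = 4.
Need 7ⁿ ≥ 4 ÷ (119/59898) = 239592/119.
7³ = 343 falls short of 239592/119 but 7⁴ = 2401 reaches it, so n = 4.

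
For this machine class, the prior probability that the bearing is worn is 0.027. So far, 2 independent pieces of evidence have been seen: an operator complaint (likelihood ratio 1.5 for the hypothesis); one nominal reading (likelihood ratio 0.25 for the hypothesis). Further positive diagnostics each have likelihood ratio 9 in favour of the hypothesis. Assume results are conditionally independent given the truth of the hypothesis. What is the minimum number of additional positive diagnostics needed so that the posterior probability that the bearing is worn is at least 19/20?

Prior odds = 0.027/0.973 = 27/973.
Combined Bayes factor of the evidence already in hand = 1.5 × 0.25 = 0.375.
Odds after that evidence = (27/973) × 0.375 = 81/7784.
Target odds = 0.95/0.05 = 19.
Need 9ⁿ ≥ 19 ÷ (81/7784) = 147896/81.
9³ = 729 falls short of 147896/81 but 9⁴ = 6561 reaches it, so n = 4.

4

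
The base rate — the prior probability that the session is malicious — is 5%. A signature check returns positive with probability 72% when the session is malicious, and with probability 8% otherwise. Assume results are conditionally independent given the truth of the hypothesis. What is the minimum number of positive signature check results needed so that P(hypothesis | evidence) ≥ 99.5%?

Prior odds = 0.05/0.95 = 1/19.
Likelihood ratio of a positive result = 0.72/0.08 = 9.
Target posterior odds = 0.995/0.005 = 199.
Need (1/19) × 9ⁿ ≥ 199, i.e. 9ⁿ ≥ 3781.
9³ = 729 falls short of 3781 but 9⁴ = 6561 reaches it, so n = 4.

4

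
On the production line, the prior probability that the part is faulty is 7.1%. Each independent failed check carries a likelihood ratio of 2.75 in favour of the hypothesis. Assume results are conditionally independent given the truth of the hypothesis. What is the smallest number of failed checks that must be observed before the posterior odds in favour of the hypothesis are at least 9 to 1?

Prior odds: 0.071 ÷ 0.929 = 71/929.
Likelihood ratio per failed check = 2.75.
Target odds = 9.
Need (71/929) × 2.75ⁿ ≥ 9, i.e. 2.75ⁿ ≥ 8361/71.
2.75⁴ = 57.19140625 falls short of 8361/71 but 2.75⁵ = 161051/1024 reaches it, so n = 5.

5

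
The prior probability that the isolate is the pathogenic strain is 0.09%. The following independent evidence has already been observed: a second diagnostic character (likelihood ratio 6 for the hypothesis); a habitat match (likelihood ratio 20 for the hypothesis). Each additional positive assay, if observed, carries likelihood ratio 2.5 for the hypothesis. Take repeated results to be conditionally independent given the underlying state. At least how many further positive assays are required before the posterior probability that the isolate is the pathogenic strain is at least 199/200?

9

Prior odds = 0.0009/0.9991 = 9/9991.
Combined Bayes factor of the evidence already in hand = 6 × 20 = 120.
Odds after that evidence = (9/9991) × 120 = 1080/9991.
Target odds = 0.995/0.005 = 199.
Need 2.5ⁿ ≥ 199 ÷ (1080/9991) = 1988209/1080.
2.5⁸ = 390625/256 falls short of 1988209/1080 but 2.5⁹ = 1953125/512 reaches it, so n = 9.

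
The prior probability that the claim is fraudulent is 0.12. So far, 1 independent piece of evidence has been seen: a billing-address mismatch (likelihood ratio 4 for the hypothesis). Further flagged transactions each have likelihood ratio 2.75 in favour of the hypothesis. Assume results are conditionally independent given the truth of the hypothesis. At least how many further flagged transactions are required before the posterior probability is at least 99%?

Prior odds = 0.12/0.88 = 3/22.
Bayes factor of the evidence already in hand = 4.
Odds after that evidence = (3/22) × 4 = 6/11.
Target odds = 0.99/0.01 = 99.
Need 2.75ⁿ ≥ 99 ÷ (6/11) = 181.5.
2.75⁵ = 161051/1024 falls short of 181.5 but 2.75⁶ = 1771561/4096 reaches it, so n = 6.

6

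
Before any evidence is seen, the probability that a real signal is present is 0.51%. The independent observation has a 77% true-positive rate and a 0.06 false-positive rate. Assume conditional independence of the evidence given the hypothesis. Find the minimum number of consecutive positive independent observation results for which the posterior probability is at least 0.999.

Prior odds = 0.0051/0.9949 = 51/9949.
Likelihood ratio of a positive result = 0.77/0.06 = 77/6.
Target posterior odds = 0.999/0.001 = 999.
Require (77/6)ⁿ ≥ 999 ÷ (51/9949) = 3313017/17.
(77/6)⁴ = 35153041/1296 falls short of 3313017/17 but (77/6)⁵ ≈348095 reaches it, so n = 5.

5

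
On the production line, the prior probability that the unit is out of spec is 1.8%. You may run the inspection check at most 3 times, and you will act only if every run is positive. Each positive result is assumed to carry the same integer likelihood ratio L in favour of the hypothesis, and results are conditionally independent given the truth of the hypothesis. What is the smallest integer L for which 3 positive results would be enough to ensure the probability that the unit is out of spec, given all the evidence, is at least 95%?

11

Prior odds = 0.018/0.982 = 9/491.
Target odds = 0.95/0.05 = 19.
Need L³ ≥ 19 ÷ (9/491) = 9329/9.
10³ = 1000 < 9329/9 ≤ 1331 = 11³, so L = 11.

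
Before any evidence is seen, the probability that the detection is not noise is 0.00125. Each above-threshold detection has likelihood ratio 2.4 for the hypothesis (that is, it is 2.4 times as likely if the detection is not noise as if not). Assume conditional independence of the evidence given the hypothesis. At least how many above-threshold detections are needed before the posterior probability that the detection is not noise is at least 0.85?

10

Prior odds: 0.00125 ÷ 0.99875 = 1/799.
Likelihood ratio per above-threshold detection = 2.4.
Target odds: 0.85 ÷ 0.15 = 17/3.
Require 2.4ⁿ ≥ 17/3 ÷ (1/799) = 13583/3.
2.4⁹ ≈2641.81 falls short of 13583/3 but 2.4¹⁰ ≈6340.34 reaches it, so n = 10.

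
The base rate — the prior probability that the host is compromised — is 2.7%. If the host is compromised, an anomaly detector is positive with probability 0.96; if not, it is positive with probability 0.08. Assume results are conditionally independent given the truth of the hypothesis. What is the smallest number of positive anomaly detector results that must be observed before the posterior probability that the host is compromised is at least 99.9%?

5

Prior odds = 0.027/0.973 = 27/973.
Likelihood ratio of a positive = 0.96/0.08 = 12.
Target posterior odds = 0.999/0.001 = 999.
Require 12ⁿ ≥ 999 ÷ (27/973) = 36001.
12⁴ = 20736 falls short of 36001 but 12⁵ = 248832 reaches it, so n = 5.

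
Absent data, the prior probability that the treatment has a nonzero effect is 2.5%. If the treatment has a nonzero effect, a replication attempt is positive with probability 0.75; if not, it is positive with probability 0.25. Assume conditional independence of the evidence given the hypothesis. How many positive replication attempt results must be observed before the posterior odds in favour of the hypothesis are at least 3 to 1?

5

Prior odds = 0.025/0.975 = 1/39.
Likelihood ratio of a positive = 0.75/0.25 = 3.
Target odds = 3.
Require 3ⁿ ≥ 3 ÷ (1/39) = 117.
3⁴ = 81 falls short of 117 but 3⁵ = 243 reaches it, so n = 5.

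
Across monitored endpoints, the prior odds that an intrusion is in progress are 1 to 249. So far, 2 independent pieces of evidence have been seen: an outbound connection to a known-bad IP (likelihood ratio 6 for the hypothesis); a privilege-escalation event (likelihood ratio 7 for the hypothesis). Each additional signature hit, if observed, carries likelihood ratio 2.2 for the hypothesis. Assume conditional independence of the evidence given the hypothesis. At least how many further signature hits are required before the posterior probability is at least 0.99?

9

Prior odds = 1/249.
Combined Bayes factor of the evidence already in hand = 6 × 7 = 42.
Odds after that evidence = (1/249) × 42 = 14/83.
Target odds = 0.99/0.01 = 99.
Need 2.2ⁿ ≥ 99 ÷ (14/83) = 8217/14.
2.2⁸ = 214358881/390625 falls short of 8217/14 but 2.2⁹ ≈1207.27 reaches it, so n = 9.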